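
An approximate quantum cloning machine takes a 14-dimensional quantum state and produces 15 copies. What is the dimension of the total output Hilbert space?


Output space = H^(tensor 15) where dim(H) = 14
dim = 14^15
= 196 (after 2 factors)
= 2744 (after 3 factors)
= 38416 (after 4 factors)
= 537824 (after 5 factors)
= 7529536 (after 6 factors)
= 105413504 (after 7 factors)
= 1475789056 (after 8 factors)
= 20661046784 (after 9 factors)
= 289254654976 (after 10 factors)
= 4049565169664 (after 11 factors)
= 56693912375296 (after 12 factors)
= 793714773254144 (after 13 factors)
= 11112006825558016 (after 14 factors)
= 155568095557812224 (after 15 factors)
= 155568095557812224

155568095557812224


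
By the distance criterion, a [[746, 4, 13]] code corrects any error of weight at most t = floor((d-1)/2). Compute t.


Code parameters: [[746, 4, 13]], distance d = 13.
Number of correctable errors = floor((d-1)/2)
= floor((13 - 1)/2)
= floor(12/2)
= 6

6


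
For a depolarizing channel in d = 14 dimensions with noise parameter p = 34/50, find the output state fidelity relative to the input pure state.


F = (1-p) + p/d
= (1 - 0.6800) + 0.6800/14
= 0.3200 + 0.0486
= 0.3686

0.3686


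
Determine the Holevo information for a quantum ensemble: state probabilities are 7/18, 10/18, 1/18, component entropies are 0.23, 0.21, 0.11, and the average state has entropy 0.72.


chi = S(rho) - sum_i p_i * S(rho_i)
Weighted entropy = 7/18 * 0.23 + 10/18 * 0.21 + 1/18 * 0.11
= 0.2122
chi = 0.72 - 0.2122
= 0.5078

0.5078


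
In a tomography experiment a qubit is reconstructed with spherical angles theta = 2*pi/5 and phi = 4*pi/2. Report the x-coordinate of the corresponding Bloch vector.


theta = 1.2566, phi = 6.2832
r_x = sin(theta)*cos(phi) = 0.9511 * 1.0000
r_x = 0.9511

0.9511


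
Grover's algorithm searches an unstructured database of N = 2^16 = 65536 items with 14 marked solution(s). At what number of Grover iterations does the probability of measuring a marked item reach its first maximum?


After j Grover iterations the success probability is P(j) = sin^2((2j+1)*theta), where sin(theta) = sqrt(k/N).
N = 2^16 = 65536, k = 14
sin(theta) = sqrt(k/N) = 0.01461584917
theta = arcsin(sqrt(k/N)) = 0.0146163696 rad
P(j) reaches its first maximum when (2j+1)*theta is as close as possible to pi/2, i.e. j = round(pi/(4*theta) - 1/2).
pi/(4*theta) - 1/2 = 53.2341
(For comparison, the common estimate pi/4 * sqrt(N/k) = 53.7361; the exact maximiser is used here.)
Optimal iterations = 53

53


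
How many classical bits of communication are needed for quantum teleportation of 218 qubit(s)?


Quantum teleportation requires 2 classical bits per qubit teleported.
218 qubit(s) -> 2 * 218 = 436 classical bits

436


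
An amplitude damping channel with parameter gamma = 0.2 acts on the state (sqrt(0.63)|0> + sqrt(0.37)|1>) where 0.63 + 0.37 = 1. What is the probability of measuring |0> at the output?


For amplitude damping with parameter gamma on state sqrt(a)|0> + sqrt(b)|1>:
alpha^2 = 0.63, beta^2 = 0.37
P(|0>) = alpha^2 + gamma * beta^2
= 0.63 + 0.2 * 0.37
= 0.63 + 0.0740
= 0.7040

0.7040


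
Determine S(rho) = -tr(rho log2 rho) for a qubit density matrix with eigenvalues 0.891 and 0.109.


S = -p*log2(p) - (1-p)*log2(1-p)
p = 0.8910, 1-p = 0.1090
= -0.8910 * log2(0.8910) - 0.1090 * log2(0.1090)
= -(-0.1484) - (-0.3485)
= 0.4969

0.4969


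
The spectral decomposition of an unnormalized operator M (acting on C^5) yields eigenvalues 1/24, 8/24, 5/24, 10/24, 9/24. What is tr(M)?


tr(M) = sum of eigenvalues
= 1/24 + 8/24 + 5/24 + 10/24 + 9/24
= 33/24
= 1.3750

1.3750


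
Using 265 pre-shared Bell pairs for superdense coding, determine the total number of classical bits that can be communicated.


Superdense coding allows 2 classical bits per shared entangled pair.
265 pair(s) -> 2 * 265 = 530 classical bits

530


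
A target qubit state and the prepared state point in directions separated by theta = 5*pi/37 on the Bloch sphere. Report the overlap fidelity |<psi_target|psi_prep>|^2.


For states separated by angle theta on Bloch sphere:
F = cos^2(theta/2)
theta = 5*pi/37 = 0.4245
theta/2 = 0.2123
cos(theta/2) = 0.9776
F = 0.9556

0.9556


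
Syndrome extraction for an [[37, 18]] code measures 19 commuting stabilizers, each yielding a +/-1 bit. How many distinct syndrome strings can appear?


Each stabilizer generator gives a binary (+1 or -1) measurement outcome.
With 19 independent generators:
Total syndromes = 2^19
= 524288

524288


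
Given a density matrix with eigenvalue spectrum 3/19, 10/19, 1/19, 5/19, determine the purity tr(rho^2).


tr(rho^2) = sum of eigenvalues squared
= (3/19)^2 + (10/19)^2 + (1/19)^2 + (5/19)^2
= (9 + 100 + 1 + 25) / 361
= 135/361
= 0.3740

0.3740


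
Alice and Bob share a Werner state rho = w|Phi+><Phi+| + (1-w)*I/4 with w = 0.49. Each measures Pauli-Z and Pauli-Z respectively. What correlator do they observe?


|Phi+> = (|00> + |11>)/sqrt(2)
For the pure Bell state, <Z_A Z_B> = +1 (Bell-state Pauli correlator).
The maximally-mixed part I/4 has tr(I/4 * P tensor P) = 0 for any traceless Pauli P.
So <Z_A Z_B>_rho = w * (+1) + (1 - w) * 0
= 0.49 * (+1)
= 0.4900

0.4900


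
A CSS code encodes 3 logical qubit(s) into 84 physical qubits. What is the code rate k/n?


Code rate R = k/n
= 3/84
= 0.0357

0.0357


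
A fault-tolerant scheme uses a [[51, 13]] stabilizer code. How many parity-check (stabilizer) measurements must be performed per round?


For an [[n,k]] stabilizer code:
Number of stabilizer generators = n - k
= 51 - 13
= 38

38


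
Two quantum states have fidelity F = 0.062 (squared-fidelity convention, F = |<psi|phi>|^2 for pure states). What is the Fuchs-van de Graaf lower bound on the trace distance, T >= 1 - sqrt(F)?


Fuchs-van de Graaf (squared-fidelity convention): 1 - sqrt(F) <= T <= sqrt(1 - F).
Lower bound: T >= 1 - sqrt(F)
sqrt(F) = sqrt(0.062) = 0.2490
T >= 1 - 0.2490
T >= 0.7510

0.7510


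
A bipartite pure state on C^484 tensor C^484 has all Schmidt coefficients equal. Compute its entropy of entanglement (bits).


For a maximally entangled state in d x d:
S = log2(d) = log2(484)
= 8.9189

8.9189


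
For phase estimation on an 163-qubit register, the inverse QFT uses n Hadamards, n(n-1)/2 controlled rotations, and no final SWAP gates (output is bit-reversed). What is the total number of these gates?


Hadamard gates: 163
Controlled rotations: n*(n-1)/2 = 163*162/2 = 13203
SWAP gates: 0 (omitted)
Total = 163 + 13203
= 13366

13366


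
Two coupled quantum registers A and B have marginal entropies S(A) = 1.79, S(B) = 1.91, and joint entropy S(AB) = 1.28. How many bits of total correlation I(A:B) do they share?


I(A:B) = S(A) + S(B) - S(AB)
= 1.79 + 1.91 - 1.28
= 2.4200

2.4200


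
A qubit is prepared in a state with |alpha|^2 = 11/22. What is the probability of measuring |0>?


|alpha|^2 = 11/22 = 0.5000
|beta|^2 = 1 - 11/22 = 11/22 = 0.5000
P(|0>) = |alpha|^2 = 0.5000

0.5000


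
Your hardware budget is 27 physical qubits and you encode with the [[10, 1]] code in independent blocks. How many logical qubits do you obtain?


Each code block uses 10 physical qubits for 1 logical qubit(s).
Number of complete blocks = floor(27 / 10) = 2
Logical qubits = 2 * 1
= 2

2


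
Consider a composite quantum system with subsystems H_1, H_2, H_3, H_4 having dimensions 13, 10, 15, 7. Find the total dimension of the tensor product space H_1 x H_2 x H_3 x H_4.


dim(H_1 x H_2 x H_3 x H_4) = 13 * 10 * 15 * 7
= 130 * 15 * 7
= 1950 * 7
= 13650

13650


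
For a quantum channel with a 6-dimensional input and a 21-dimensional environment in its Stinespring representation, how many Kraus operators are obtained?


Tracing out the environment in an orthonormal basis {|i>_E} gives Kraus operators K_i = <i|_E U |0>_E.
Number of Kraus operators = dim(H_env) = d_env
= 21

21


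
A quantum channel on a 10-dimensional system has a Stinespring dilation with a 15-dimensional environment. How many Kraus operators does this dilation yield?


Tracing out the environment in an orthonormal basis {|i>_E} gives Kraus operators K_i = <i|_E U |0>_E.
Number of Kraus operators = dim(H_env) = d_env
= 15

15


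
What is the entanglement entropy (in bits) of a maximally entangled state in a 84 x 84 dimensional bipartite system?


For a maximally entangled state in d x d:
S = log2(d) = log2(84)
= 6.3923

6.3923


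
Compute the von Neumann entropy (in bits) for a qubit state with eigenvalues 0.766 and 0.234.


S = -p*log2(p) - (1-p)*log2(1-p)
p = 0.7660, 1-p = 0.2340
= -0.7660 * log2(0.7660) - 0.2340 * log2(0.2340)
= -(-0.2946) - (-0.4903)
= 0.7849

0.7849


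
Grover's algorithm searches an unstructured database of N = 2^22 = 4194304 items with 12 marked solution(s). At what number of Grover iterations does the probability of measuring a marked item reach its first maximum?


After j Grover iterations the success probability is P(j) = sin^2((2j+1)*theta), where sin(theta) = sqrt(k/N).
N = 2^22 = 4194304, k = 12
sin(theta) = sqrt(k/N) = 0.001691455867
theta = arcsin(sqrt(k/N)) = 0.001691456673 rad
P(j) reaches its first maximum when (2j+1)*theta is as close as possible to pi/2, i.e. j = round(pi/(4*theta) - 1/2).
pi/(4*theta) - 1/2 = 463.8324
(For comparison, the common estimate pi/4 * sqrt(N/k) = 464.3326; the exact maximiser is used here.)
Optimal iterations = 464

464


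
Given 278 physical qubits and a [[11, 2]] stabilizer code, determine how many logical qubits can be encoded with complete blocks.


Each code block uses 11 physical qubits for 2 logical qubit(s).
Number of complete blocks = floor(278 / 11) = 25
Logical qubits = 25 * 2
= 50

50


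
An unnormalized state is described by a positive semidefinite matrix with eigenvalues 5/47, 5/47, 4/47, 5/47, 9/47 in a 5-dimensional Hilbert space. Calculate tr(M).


tr(M) = sum of eigenvalues
= 5/47 + 5/47 + 4/47 + 5/47 + 9/47
= 28/47
= 0.5957

0.5957


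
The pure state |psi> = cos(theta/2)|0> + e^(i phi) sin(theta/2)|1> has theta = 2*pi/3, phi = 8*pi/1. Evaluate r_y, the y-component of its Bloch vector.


theta = 2.0944, phi = 25.1327
r_y = sin(theta)*sin(phi) = 0.8660 * 0.0000
r_y = 0.0000

0.0000


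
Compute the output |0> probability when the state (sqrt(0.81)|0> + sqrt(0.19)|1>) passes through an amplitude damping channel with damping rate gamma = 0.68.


For amplitude damping with parameter gamma on state sqrt(a)|0> + sqrt(b)|1>:
alpha^2 = 0.81, beta^2 = 0.19
P(|0>) = alpha^2 + gamma * beta^2
= 0.81 + 0.68 * 0.19
= 0.81 + 0.1292
= 0.9392

0.9392


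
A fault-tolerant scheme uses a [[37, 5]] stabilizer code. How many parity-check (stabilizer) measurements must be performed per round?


For an [[n,k]] stabilizer code:
Number of stabilizer generators = n - k
= 37 - 5
= 32

32


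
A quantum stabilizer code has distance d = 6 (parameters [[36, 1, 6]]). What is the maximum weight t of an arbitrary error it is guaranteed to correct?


Code parameters: [[36, 1, 6]], distance d = 6.
Number of correctable errors = floor((d-1)/2)
= floor((6 - 1)/2)
= floor(5/2)
= 2

2


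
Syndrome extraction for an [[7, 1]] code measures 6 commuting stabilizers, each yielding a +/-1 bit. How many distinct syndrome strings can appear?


Each stabilizer generator gives a binary (+1 or -1) measurement outcome.
With 6 independent generators:
Total syndromes = 2^6
= 64

64


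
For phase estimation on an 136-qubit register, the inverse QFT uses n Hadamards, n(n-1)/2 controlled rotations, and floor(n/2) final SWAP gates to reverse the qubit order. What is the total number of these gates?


Hadamard gates: 136
Controlled rotations: n*(n-1)/2 = 136*135/2 = 9180
SWAP gates: floor(n/2) = floor(136/2) = 68
Total = 136 + 9180 + 68
= 9384

9384


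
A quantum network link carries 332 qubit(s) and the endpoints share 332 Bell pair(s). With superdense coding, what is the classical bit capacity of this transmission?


Superdense coding allows 2 classical bits per shared entangled pair.
332 pair(s) -> 2 * 332 = 664 classical bits

664


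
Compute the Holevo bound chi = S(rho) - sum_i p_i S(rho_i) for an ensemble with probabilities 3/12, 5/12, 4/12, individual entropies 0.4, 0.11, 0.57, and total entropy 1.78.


chi = S(rho) - sum_i p_i * S(rho_i)
Weighted entropy = 3/12 * 0.4 + 5/12 * 0.11 + 4/12 * 0.57
= 0.3358
chi = 1.78 - 0.3358
= 1.4442

1.4442


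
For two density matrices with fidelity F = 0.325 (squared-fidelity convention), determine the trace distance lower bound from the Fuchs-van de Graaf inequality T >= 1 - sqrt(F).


Fuchs-van de Graaf (squared-fidelity convention): 1 - sqrt(F) <= T <= sqrt(1 - F).
Lower bound: T >= 1 - sqrt(F)
sqrt(F) = sqrt(0.325) = 0.5701
T >= 1 - 0.5701
T >= 0.4299

0.4299


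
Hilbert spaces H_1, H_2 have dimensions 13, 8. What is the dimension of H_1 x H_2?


dim(H_1 x H_2) = 13 * 8
= 104

104


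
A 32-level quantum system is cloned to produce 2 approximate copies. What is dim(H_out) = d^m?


Output space = H^(tensor 2) where dim(H) = 32
dim = 32^2
= 1024

1024


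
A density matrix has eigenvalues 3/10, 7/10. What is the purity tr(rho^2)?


tr(rho^2) = sum of eigenvalues squared
= (3/10)^2 + (7/10)^2
= (9 + 49) / 100
= 58/100
= 0.5800

0.5800


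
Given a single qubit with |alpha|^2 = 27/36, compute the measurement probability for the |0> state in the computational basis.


|alpha|^2 = 27/36 = 0.7500
|beta|^2 = 1 - 27/36 = 9/36 = 0.2500
P(|0>) = |alpha|^2 = 0.7500

0.7500


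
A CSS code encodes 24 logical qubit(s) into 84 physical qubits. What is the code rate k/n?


Code rate R = k/n
= 24/84
= 0.2857

0.2857


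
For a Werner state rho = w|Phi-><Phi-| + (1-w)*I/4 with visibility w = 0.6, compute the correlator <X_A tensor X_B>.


|Phi-> = (|00> - |11>)/sqrt(2)
For the pure Bell state, <X_A X_B> = -1 (Bell-state Pauli correlator).
The maximally-mixed part I/4 has tr(I/4 * P tensor P) = 0 for any traceless Pauli P.
So <X_A X_B>_rho = w * (-1) + (1 - w) * 0
= 0.6 * (-1)
= -0.6000

-0.6000


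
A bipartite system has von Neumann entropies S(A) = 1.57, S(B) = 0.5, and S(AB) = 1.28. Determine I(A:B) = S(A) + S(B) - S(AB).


I(A:B) = S(A) + S(B) - S(AB)
= 1.57 + 0.5 - 1.28
= 0.7900

0.7900


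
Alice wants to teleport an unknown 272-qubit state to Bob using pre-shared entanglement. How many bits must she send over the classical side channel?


Quantum teleportation requires 2 classical bits per qubit teleported.
272 qubit(s) -> 2 * 272 = 544 classical bits

544


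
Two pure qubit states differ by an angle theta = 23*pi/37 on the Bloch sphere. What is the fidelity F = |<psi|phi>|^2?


For states separated by angle theta on Bloch sphere:
F = cos^2(theta/2)
theta = 23*pi/37 = 1.9529
theta/2 = 0.9764
cos(theta/2) = 0.5600
F = 0.3136

0.3136


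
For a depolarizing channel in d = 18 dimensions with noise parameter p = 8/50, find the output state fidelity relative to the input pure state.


F = (1-p) + p/d
= (1 - 0.1600) + 0.1600/18
= 0.8400 + 0.0089
= 0.8489

0.8489


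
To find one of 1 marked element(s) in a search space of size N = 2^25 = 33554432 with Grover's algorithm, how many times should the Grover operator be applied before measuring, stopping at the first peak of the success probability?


After j Grover iterations the success probability is P(j) = sin^2((2j+1)*theta), where sin(theta) = sqrt(k/N).
N = 2^25 = 33554432, k = 1
sin(theta) = sqrt(k/N) = 0.0001726334915
theta = arcsin(sqrt(k/N)) = 0.0001726334924 rad
P(j) reaches its first maximum when (2j+1)*theta is as close as possible to pi/2, i.e. j = round(pi/(4*theta) - 1/2).
pi/(4*theta) - 1/2 = 4549.0121
(For comparison, the common estimate pi/4 * sqrt(N/k) = 4549.5121; the exact maximiser is used here.)
Optimal iterations = 4549

4549


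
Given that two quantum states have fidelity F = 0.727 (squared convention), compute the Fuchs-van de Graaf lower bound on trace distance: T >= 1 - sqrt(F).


Fuchs-van de Graaf (squared-fidelity convention): 1 - sqrt(F) <= T <= sqrt(1 - F).
Lower bound: T >= 1 - sqrt(F)
sqrt(F) = sqrt(0.727) = 0.8526
T >= 1 - 0.8526
T >= 0.1474

0.1474


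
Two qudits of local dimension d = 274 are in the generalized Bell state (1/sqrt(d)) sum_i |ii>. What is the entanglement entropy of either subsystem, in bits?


For a maximally entangled state in d x d:
S = log2(d) = log2(274)
= 8.0980

8.0980


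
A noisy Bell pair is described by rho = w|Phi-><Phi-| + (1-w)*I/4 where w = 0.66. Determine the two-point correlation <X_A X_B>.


|Phi-> = (|00> - |11>)/sqrt(2)
For the pure Bell state, <X_A X_B> = -1 (Bell-state Pauli correlator).
The maximally-mixed part I/4 has tr(I/4 * P tensor P) = 0 for any traceless Pauli P.
So <X_A X_B>_rho = w * (-1) + (1 - w) * 0
= 0.66 * (-1)
= -0.6600

-0.6600


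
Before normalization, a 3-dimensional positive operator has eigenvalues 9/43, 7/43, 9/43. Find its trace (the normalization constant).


tr(M) = sum of eigenvalues
= 9/43 + 7/43 + 9/43
= 25/43
= 0.5814

0.5814


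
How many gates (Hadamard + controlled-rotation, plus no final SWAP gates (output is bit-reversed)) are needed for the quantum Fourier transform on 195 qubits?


Hadamard gates: 195
Controlled rotations: n*(n-1)/2 = 195*194/2 = 18915
SWAP gates: 0 (omitted)
Total = 195 + 18915
= 19110

19110


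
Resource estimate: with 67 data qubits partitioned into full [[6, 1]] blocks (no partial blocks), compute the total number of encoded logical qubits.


Each code block uses 6 physical qubits for 1 logical qubit(s).
Number of complete blocks = floor(67 / 6) = 11
Logical qubits = 11 * 1
= 11

11


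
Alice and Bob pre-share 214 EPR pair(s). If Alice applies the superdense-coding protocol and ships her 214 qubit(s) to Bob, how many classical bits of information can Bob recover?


Superdense coding allows 2 classical bits per shared entangled pair.
214 pair(s) -> 2 * 214 = 428 classical bits

428


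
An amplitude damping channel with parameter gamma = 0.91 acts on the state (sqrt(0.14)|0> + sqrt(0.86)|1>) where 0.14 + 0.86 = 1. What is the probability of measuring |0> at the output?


For amplitude damping with parameter gamma on state sqrt(a)|0> + sqrt(b)|1>:
alpha^2 = 0.14, beta^2 = 0.86
P(|0>) = alpha^2 + gamma * beta^2
= 0.14 + 0.91 * 0.86
= 0.14 + 0.7826
= 0.9226

0.9226


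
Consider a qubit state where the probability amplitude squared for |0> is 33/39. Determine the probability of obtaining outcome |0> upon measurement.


|alpha|^2 = 33/39 = 0.8462
|beta|^2 = 1 - 33/39 = 6/39 = 0.1538
P(|0>) = |alpha|^2 = 0.8462

0.8462


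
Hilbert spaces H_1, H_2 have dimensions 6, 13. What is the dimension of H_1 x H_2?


dim(H_1 x H_2) = 6 * 13
= 78

78


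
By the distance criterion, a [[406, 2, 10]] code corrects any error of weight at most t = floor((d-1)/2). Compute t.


Code parameters: [[406, 2, 10]], distance d = 10.
Number of correctable errors = floor((d-1)/2)
= floor((10 - 1)/2)
= floor(9/2)
= 4

4


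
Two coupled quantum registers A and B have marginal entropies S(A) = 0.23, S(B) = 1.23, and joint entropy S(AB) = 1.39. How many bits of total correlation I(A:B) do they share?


I(A:B) = S(A) + S(B) - S(AB)
= 0.23 + 1.23 - 1.39
= 0.0700

0.0700


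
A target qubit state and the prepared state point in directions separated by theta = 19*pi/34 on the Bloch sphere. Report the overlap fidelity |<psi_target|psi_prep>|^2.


For states separated by angle theta on Bloch sphere:
F = cos^2(theta/2)
theta = 19*pi/34 = 1.7556
theta/2 = 0.8778
cos(theta/2) = 0.6388
F = 0.4081

0.4081


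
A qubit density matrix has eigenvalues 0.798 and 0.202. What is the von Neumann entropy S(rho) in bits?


S = -p*log2(p) - (1-p)*log2(1-p)
p = 0.7980, 1-p = 0.2020
= -0.7980 * log2(0.7980) - 0.2020 * log2(0.2020)
= -(-0.2598) - (-0.4661)
= 0.7259

0.7259


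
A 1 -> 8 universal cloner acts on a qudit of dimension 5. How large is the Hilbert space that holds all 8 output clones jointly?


Output space = H^(tensor 8) where dim(H) = 5
dim = 5^8
= 25 (after 2 factors)
= 125 (after 3 factors)
= 625 (after 4 factors)
= 3125 (after 5 factors)
= 15625 (after 6 factors)
= 78125 (after 7 factors)
= 390625 (after 8 factors)
= 390625

390625


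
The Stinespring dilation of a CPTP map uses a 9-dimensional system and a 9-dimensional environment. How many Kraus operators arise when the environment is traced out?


Tracing out the environment in an orthonormal basis {|i>_E} gives Kraus operators K_i = <i|_E U |0>_E.
Number of Kraus operators = dim(H_env) = d_env
= 9

9


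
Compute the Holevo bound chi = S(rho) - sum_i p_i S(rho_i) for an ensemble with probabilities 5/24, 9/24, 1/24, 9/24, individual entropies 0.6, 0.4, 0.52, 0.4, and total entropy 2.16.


chi = S(rho) - sum_i p_i * S(rho_i)
Weighted entropy = 5/24 * 0.6 + 9/24 * 0.4 + 1/24 * 0.52 + 9/24 * 0.4
= 0.4467
chi = 2.16 - 0.4467
= 1.7133

1.7133


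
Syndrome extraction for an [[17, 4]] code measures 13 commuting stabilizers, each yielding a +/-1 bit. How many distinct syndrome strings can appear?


Each stabilizer generator gives a binary (+1 or -1) measurement outcome.
With 13 independent generators:
Total syndromes = 2^13
= 8192

8192


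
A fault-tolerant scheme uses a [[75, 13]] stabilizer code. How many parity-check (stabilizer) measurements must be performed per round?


For an [[n,k]] stabilizer code:
Number of stabilizer generators = n - k
= 75 - 13
= 62

62


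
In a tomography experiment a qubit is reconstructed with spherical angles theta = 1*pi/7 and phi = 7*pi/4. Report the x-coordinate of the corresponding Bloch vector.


theta = 0.4488, phi = 5.4978
r_x = sin(theta)*cos(phi) = 0.4339 * 0.7071
r_x = 0.3068

0.3068


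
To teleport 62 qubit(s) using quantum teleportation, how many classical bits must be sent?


Quantum teleportation requires 2 classical bits per qubit teleported.
62 qubit(s) -> 2 * 62 = 124 classical bits

124


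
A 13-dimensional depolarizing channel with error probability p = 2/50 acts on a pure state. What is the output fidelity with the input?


F = (1-p) + p/d
= (1 - 0.0400) + 0.0400/13
= 0.9600 + 0.0031
= 0.9631

0.9631


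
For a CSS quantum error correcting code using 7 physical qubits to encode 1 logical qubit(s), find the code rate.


Code rate R = k/n
= 1/7
= 0.1429

0.1429


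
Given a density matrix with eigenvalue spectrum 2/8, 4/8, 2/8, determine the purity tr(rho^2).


tr(rho^2) = sum of eigenvalues squared
= (2/8)^2 + (4/8)^2 + (2/8)^2
= (4 + 16 + 4) / 64
= 24/64
= 0.3750

0.3750


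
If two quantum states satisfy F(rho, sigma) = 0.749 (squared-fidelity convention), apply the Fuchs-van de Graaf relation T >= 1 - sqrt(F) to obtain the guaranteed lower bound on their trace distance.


Fuchs-van de Graaf (squared-fidelity convention): 1 - sqrt(F) <= T <= sqrt(1 - F).
Lower bound: T >= 1 - sqrt(F)
sqrt(F) = sqrt(0.749) = 0.8654
T >= 1 - 0.8654
T >= 0.1346

0.1346


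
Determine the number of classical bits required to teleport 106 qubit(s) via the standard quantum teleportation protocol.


Quantum teleportation requires 2 classical bits per qubit teleported.
106 qubit(s) -> 2 * 106 = 212 classical bits

212


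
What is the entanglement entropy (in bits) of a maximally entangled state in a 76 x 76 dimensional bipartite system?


For a maximally entangled state in d x d:
S = log2(d) = log2(76)
= 6.2479

6.2479


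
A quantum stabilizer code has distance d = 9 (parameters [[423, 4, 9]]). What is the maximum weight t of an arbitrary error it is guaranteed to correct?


Code parameters: [[423, 4, 9]], distance d = 9.
Number of correctable errors = floor((d-1)/2)
= floor((9 - 1)/2)
= floor(8/2)
= 4

4


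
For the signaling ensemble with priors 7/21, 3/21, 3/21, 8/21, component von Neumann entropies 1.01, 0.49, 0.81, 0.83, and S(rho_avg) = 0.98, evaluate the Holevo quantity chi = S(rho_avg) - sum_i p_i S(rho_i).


chi = S(rho) - sum_i p_i * S(rho_i)
Weighted entropy = 7/21 * 1.01 + 3/21 * 0.49 + 3/21 * 0.81 + 8/21 * 0.83
= 0.8386
chi = 0.98 - 0.8386
= 0.1414

0.1414


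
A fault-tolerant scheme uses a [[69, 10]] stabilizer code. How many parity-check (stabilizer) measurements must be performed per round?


For an [[n,k]] stabilizer code:
Number of stabilizer generators = n - k
= 69 - 10
= 59

59


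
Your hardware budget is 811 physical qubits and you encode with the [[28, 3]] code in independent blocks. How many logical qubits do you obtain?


Each code block uses 28 physical qubits for 3 logical qubit(s).
Number of complete blocks = floor(811 / 28) = 28
Logical qubits = 28 * 3
= 84

84


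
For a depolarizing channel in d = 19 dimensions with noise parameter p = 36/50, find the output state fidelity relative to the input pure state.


F = (1-p) + p/d
= (1 - 0.7200) + 0.7200/19
= 0.2800 + 0.0379
= 0.3179

0.3179


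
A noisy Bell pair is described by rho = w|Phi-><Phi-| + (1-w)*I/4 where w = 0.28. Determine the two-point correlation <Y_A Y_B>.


|Phi-> = (|00> - |11>)/sqrt(2)
For the pure Bell state, <Y_A Y_B> = +1 (Bell-state Pauli correlator).
The maximally-mixed part I/4 has tr(I/4 * P tensor P) = 0 for any traceless Pauli P.
So <Y_A Y_B>_rho = w * (+1) + (1 - w) * 0
= 0.28 * (+1)
= 0.2800

0.2800


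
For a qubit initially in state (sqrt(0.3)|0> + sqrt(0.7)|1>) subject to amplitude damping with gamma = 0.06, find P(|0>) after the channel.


For amplitude damping with parameter gamma on state sqrt(a)|0> + sqrt(b)|1>:
alpha^2 = 0.3, beta^2 = 0.7
P(|0>) = alpha^2 + gamma * beta^2
= 0.3 + 0.06 * 0.7
= 0.3 + 0.0420
= 0.3420

0.3420


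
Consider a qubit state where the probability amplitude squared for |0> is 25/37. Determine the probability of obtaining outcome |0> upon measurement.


|alpha|^2 = 25/37 = 0.6757
|beta|^2 = 1 - 25/37 = 12/37 = 0.3243
P(|0>) = |alpha|^2 = 0.6757

0.6757


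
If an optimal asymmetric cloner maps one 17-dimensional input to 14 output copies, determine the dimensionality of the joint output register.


Output space = H^(tensor 14) where dim(H) = 17
dim = 17^14
= 289 (after 2 factors)
= 4913 (after 3 factors)
= 83521 (after 4 factors)
= 1419857 (after 5 factors)
= 24137569 (after 6 factors)
= 410338673 (after 7 factors)
= 6975757441 (after 8 factors)
= 118587876497 (after 9 factors)
= 2015993900449 (after 10 factors)
= 34271896307633 (after 11 factors)
= 582622237229761 (after 12 factors)
= 9904578032905937 (after 13 factors)
= 168377826559400929 (after 14 factors)
= 168377826559400929

168377826559400929


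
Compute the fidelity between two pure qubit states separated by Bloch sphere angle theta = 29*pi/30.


For states separated by angle theta on Bloch sphere:
F = cos^2(theta/2)
theta = 29*pi/30 = 3.0369
theta/2 = 1.5184
cos(theta/2) = 0.0523
F = 0.0027

0.0027


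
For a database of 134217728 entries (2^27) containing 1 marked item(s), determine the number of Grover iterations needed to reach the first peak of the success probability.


After j Grover iterations the success probability is P(j) = sin^2((2j+1)*theta), where sin(theta) = sqrt(k/N).
N = 2^27 = 134217728, k = 1
sin(theta) = sqrt(k/N) = 8.631674575e-05
theta = arcsin(sqrt(k/N)) = 8.631674586e-05 rad
P(j) reaches its first maximum when (2j+1)*theta is as close as possible to pi/2, i.e. j = round(pi/(4*theta) - 1/2).
pi/(4*theta) - 1/2 = 9098.5242
(For comparison, the common estimate pi/4 * sqrt(N/k) = 9099.0243; the exact maximiser is used here.)
Optimal iterations = 9099

9099


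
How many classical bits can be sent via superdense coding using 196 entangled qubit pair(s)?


Superdense coding allows 2 classical bits per shared entangled pair.
196 pair(s) -> 2 * 196 = 392 classical bits

392


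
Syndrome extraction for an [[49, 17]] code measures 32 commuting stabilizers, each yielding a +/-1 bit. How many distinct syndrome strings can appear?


Each stabilizer generator gives a binary (+1 or -1) measurement outcome.
With 32 independent generators:
Total syndromes = 2^32
= 4294967296

4294967296


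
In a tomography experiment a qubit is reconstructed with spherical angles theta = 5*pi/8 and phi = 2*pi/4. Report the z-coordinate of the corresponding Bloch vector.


theta = 1.9635, phi = 1.5708
r_z = cos(theta) = -0.3827

-0.3827


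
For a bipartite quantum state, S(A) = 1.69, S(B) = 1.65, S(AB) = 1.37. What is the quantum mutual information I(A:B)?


I(A:B) = S(A) + S(B) - S(AB)
= 1.69 + 1.65 - 1.37
= 1.9700

1.9700


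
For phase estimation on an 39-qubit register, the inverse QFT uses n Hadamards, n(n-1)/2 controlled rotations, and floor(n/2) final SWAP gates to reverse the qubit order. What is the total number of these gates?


Hadamard gates: 39
Controlled rotations: n*(n-1)/2 = 39*38/2 = 741
SWAP gates: floor(n/2) = floor(39/2) = 19
Total = 39 + 741 + 19
= 799

799


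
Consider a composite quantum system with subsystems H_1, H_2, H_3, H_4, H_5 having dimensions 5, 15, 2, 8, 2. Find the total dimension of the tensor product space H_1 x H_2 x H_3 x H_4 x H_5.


dim(H_1 x H_2 x H_3 x H_4 x H_5) = 5 * 15 * 2 * 8 * 2
= 75 * 2 * 8 * 2
= 150 * 8 * 2
= 1200 * 2
= 2400

2400


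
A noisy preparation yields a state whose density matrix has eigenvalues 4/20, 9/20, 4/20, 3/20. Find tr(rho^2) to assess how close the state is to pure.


tr(rho^2) = sum of eigenvalues squared
= (4/20)^2 + (9/20)^2 + (4/20)^2 + (3/20)^2
= (16 + 81 + 16 + 9) / 400
= 122/400
= 0.3050

0.3050


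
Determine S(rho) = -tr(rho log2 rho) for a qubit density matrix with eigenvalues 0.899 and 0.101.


S = -p*log2(p) - (1-p)*log2(1-p)
p = 0.8990, 1-p = 0.1010
= -0.8990 * log2(0.8990) - 0.1010 * log2(0.1010)
= -(-0.1381) - (-0.3341)
= 0.4722

0.4722


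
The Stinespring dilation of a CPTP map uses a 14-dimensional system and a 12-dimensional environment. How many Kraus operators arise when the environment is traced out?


Tracing out the environment in an orthonormal basis {|i>_E} gives Kraus operators K_i = <i|_E U |0>_E.
Number of Kraus operators = dim(H_env) = d_env
= 12

12


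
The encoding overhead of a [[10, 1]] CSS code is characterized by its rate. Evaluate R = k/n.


Code rate R = k/n
= 1/10
= 0.1000

0.1000


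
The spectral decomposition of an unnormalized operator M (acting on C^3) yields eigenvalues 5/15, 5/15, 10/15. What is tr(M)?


tr(M) = sum of eigenvalues
= 5/15 + 5/15 + 10/15
= 20/15
= 1.3333

1.3333


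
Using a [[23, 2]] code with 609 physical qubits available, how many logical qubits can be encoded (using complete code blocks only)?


Each code block uses 23 physical qubits for 2 logical qubit(s).
Number of complete blocks = floor(609 / 23) = 26
Logical qubits = 26 * 2
= 52

52


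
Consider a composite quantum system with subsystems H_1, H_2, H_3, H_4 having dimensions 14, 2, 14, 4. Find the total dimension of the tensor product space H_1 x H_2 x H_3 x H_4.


dim(H_1 x H_2 x H_3 x H_4) = 14 * 2 * 14 * 4
= 28 * 14 * 4
= 392 * 4
= 1568

1568


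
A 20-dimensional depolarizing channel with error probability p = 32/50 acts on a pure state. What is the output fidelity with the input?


F = (1-p) + p/d
= (1 - 0.6400) + 0.6400/20
= 0.3600 + 0.0320
= 0.3920

0.3920


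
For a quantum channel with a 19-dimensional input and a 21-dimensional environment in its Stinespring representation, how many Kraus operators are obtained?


Tracing out the environment in an orthonormal basis {|i>_E} gives Kraus operators K_i = <i|_E U |0>_E.
Number of Kraus operators = dim(H_env) = d_env
= 21

21


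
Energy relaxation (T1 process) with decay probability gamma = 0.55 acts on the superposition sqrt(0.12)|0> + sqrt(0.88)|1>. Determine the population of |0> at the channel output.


For amplitude damping with parameter gamma on state sqrt(a)|0> + sqrt(b)|1>:
alpha^2 = 0.12, beta^2 = 0.88
P(|0>) = alpha^2 + gamma * beta^2
= 0.12 + 0.55 * 0.88
= 0.12 + 0.4840
= 0.6040

0.6040


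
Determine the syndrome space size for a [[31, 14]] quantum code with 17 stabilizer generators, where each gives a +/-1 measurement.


Each stabilizer generator gives a binary (+1 or -1) measurement outcome.
With 17 independent generators:
Total syndromes = 2^17
= 131072

131072


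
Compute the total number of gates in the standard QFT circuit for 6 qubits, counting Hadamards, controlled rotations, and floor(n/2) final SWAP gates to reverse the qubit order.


Hadamard gates: 6
Controlled rotations: n*(n-1)/2 = 6*5/2 = 15
SWAP gates: floor(n/2) = floor(6/2) = 3
Total = 6 + 15 + 3
= 24

24


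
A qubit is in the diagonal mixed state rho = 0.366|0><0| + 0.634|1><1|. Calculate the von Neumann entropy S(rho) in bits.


S = -p*log2(p) - (1-p)*log2(1-p)
p = 0.3660, 1-p = 0.6340
= -0.3660 * log2(0.3660) - 0.6340 * log2(0.6340)
= -(-0.5307) - (-0.4168)
= 0.9476

0.9476


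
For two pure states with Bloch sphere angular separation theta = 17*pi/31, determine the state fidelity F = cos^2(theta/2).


For states separated by angle theta on Bloch sphere:
F = cos^2(theta/2)
theta = 17*pi/31 = 1.7228
theta/2 = 0.8614
cos(theta/2) = 0.6514
F = 0.4243

0.4243


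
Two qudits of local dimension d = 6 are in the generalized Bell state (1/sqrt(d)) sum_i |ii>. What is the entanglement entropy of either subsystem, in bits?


For a maximally entangled state in d x d:
S = log2(d) = log2(6)
= 2.5850

2.5850


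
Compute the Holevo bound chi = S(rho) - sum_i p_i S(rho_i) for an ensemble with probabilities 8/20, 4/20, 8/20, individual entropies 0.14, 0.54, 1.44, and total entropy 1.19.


chi = S(rho) - sum_i p_i * S(rho_i)
Weighted entropy = 8/20 * 0.14 + 4/20 * 0.54 + 8/20 * 1.44
= 0.7400
chi = 1.19 - 0.7400
= 0.4500

0.4500


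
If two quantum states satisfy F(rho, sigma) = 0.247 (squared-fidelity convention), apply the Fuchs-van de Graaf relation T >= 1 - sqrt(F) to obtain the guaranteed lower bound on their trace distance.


Fuchs-van de Graaf (squared-fidelity convention): 1 - sqrt(F) <= T <= sqrt(1 - F).
Lower bound: T >= 1 - sqrt(F)
sqrt(F) = sqrt(0.247) = 0.4970
T >= 1 - 0.4970
T >= 0.5030

0.5030


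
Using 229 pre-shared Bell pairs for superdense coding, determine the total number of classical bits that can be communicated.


Superdense coding allows 2 classical bits per shared entangled pair.
229 pair(s) -> 2 * 229 = 458 classical bits

458


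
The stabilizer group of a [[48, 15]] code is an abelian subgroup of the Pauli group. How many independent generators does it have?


For an [[n,k]] stabilizer code:
Number of stabilizer generators = n - k
= 48 - 15
= 33

33


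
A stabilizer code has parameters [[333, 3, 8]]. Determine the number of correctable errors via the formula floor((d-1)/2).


Code parameters: [[333, 3, 8]], distance d = 8.
Number of correctable errors = floor((d-1)/2)
= floor((8 - 1)/2)
= floor(7/2)
= 3

3


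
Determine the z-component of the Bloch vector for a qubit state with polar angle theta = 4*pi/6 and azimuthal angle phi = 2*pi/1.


theta = 2.0944, phi = 6.2832
r_z = cos(theta) = -0.5000

-0.5000


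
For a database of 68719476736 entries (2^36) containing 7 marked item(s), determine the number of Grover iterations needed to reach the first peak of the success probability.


After j Grover iterations the success probability is P(j) = sin^2((2j+1)*theta), where sin(theta) = sqrt(k/N).
N = 2^36 = 68719476736, k = 7
sin(theta) = sqrt(k/N) = 1.009274029e-05
theta = arcsin(sqrt(k/N)) = 1.009274029e-05 rad
P(j) reaches its first maximum when (2j+1)*theta is as close as possible to pi/2, i.e. j = round(pi/(4*theta) - 1/2).
pi/(4*theta) - 1/2 = 77817.6287
(For comparison, the common estimate pi/4 * sqrt(N/k) = 77818.1287; the exact maximiser is used here.)
Optimal iterations = 77818

77818


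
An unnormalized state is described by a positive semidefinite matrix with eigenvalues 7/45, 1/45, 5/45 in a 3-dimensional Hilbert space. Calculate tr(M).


tr(M) = sum of eigenvalues
= 7/45 + 1/45 + 5/45
= 13/45
= 0.2889

0.2889


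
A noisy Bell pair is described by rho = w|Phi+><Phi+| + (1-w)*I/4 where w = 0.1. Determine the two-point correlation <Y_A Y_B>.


|Phi+> = (|00> + |11>)/sqrt(2)
For the pure Bell state, <Y_A Y_B> = -1 (Bell-state Pauli correlator).
The maximally-mixed part I/4 has tr(I/4 * P tensor P) = 0 for any traceless Pauli P.
So <Y_A Y_B>_rho = w * (-1) + (1 - w) * 0
= 0.1 * (-1)
= -0.1000

-0.1000


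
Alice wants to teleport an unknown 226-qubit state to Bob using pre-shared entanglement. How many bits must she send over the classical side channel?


Quantum teleportation requires 2 classical bits per qubit teleported.
226 qubit(s) -> 2 * 226 = 452 classical bits

452


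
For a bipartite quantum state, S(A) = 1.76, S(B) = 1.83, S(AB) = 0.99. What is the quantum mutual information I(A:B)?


I(A:B) = S(A) + S(B) - S(AB)
= 1.76 + 1.83 - 0.99
= 2.6000

2.6000


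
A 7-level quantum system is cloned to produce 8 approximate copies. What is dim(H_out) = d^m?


Output space = H^(tensor 8) where dim(H) = 7
dim = 7^8
= 49 (after 2 factors)
= 343 (after 3 factors)
= 2401 (after 4 factors)
= 16807 (after 5 factors)
= 117649 (after 6 factors)
= 823543 (after 7 factors)
= 5764801 (after 8 factors)
= 5764801

5764801


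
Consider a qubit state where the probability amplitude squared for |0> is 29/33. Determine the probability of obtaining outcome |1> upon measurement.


|alpha|^2 = 29/33 = 0.8788
|beta|^2 = 1 - 29/33 = 4/33 = 0.1212
P(|1>) = |beta|^2 = 0.1212

0.1212


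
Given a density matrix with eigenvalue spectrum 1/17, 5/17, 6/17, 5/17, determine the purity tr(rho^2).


tr(rho^2) = sum of eigenvalues squared
= (1/17)^2 + (5/17)^2 + (6/17)^2 + (5/17)^2
= (1 + 25 + 36 + 25) / 289
= 87/289
= 0.3010

0.3010


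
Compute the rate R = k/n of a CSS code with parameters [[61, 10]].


Code rate R = k/n
= 10/61
= 0.1639

0.1639


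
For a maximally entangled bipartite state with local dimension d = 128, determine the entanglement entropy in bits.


For a maximally entangled state in d x d:
S = log2(d) = log2(128)
= 7.0000

7.0000


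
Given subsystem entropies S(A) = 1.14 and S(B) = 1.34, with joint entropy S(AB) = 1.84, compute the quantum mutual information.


I(A:B) = S(A) + S(B) - S(AB)
= 1.14 + 1.34 - 1.84
= 0.6400

0.6400


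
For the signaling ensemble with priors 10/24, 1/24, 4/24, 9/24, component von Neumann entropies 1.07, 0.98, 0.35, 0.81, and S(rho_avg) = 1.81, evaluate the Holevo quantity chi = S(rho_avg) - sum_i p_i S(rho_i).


chi = S(rho) - sum_i p_i * S(rho_i)
Weighted entropy = 10/24 * 1.07 + 1/24 * 0.98 + 4/24 * 0.35 + 9/24 * 0.81
= 0.8488
chi = 1.81 - 0.8488
= 0.9613

0.9613


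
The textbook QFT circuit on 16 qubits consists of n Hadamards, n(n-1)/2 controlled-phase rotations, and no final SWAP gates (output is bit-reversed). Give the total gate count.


Hadamard gates: 16
Controlled rotations: n*(n-1)/2 = 16*15/2 = 120
SWAP gates: 0 (omitted)
Total = 16 + 120
= 136

136


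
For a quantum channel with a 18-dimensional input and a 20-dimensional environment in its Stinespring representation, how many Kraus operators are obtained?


Tracing out the environment in an orthonormal basis {|i>_E} gives Kraus operators K_i = <i|_E U |0>_E.
Number of Kraus operators = dim(H_env) = d_env
= 20

20


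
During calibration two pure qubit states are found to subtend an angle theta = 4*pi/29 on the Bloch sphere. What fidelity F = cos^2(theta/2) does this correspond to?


For states separated by angle theta on Bloch sphere:
F = cos^2(theta/2)
theta = 4*pi/29 = 0.4333
theta/2 = 0.2167
cos(theta/2) = 0.9766
F = 0.9538

0.9538


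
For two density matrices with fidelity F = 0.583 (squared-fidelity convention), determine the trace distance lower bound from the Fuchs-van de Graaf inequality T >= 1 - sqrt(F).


Fuchs-van de Graaf (squared-fidelity convention): 1 - sqrt(F) <= T <= sqrt(1 - F).
Lower bound: T >= 1 - sqrt(F)
sqrt(F) = sqrt(0.583) = 0.7635
T >= 1 - 0.7635
T >= 0.2365

0.2365
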